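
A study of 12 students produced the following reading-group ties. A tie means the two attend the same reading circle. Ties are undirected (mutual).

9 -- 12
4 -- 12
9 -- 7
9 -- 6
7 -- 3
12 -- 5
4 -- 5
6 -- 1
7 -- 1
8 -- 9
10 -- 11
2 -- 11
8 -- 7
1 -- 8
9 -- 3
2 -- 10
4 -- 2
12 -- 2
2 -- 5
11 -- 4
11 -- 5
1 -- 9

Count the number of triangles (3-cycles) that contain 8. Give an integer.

3

8's neighbors: 1, 7, and 9.
Neighbor pairs that are themselves tied: 8–1–7; 8–1–9; 8–7–9. Each forms one triangle with 8, for 3 in total.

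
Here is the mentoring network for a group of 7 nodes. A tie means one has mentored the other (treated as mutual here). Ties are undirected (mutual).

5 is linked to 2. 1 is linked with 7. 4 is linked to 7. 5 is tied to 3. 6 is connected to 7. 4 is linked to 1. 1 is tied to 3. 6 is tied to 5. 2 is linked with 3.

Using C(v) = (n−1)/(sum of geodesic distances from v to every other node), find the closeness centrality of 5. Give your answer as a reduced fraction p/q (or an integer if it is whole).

3/5

Distances from 5: 1:2, 2:1, 3:1, 4:3, 6:1, 7:2. Sum = 10.
n = 7, so closeness = 6/10 = 3/5.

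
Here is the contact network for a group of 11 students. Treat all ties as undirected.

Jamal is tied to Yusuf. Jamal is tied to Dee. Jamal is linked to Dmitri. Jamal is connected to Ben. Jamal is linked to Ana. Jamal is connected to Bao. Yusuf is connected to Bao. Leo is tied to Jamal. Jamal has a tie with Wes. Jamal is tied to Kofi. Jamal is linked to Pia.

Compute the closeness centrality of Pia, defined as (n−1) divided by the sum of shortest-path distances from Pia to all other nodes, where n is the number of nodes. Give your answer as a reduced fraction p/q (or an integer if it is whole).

Distances from Pia: Ana:2, Bao:2, Ben:2, Dee:2, Dmitri:2, Jamal:1, Kofi:2, Leo:2, Wes:2, Yusuf:2. Sum = 19.
n = 11, so closeness = 10/19.

10/19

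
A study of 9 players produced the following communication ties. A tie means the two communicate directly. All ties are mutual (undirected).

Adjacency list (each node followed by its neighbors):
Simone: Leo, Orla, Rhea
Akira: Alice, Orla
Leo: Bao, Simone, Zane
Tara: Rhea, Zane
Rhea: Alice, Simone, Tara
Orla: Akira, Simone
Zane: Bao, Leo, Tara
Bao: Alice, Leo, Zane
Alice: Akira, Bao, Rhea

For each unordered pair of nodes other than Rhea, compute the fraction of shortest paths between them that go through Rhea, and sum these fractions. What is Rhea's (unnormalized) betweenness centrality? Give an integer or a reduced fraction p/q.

5

Pairs whose geodesics pass through Rhea — Orla–Tara: 1; Akira–Tara: 1; Alice–Tara: 1; Alice–Simone: 1; Tara–Simone: 1.
All other pairs contribute 0.
Summing the contributions gives betweenness(Rhea) = 5.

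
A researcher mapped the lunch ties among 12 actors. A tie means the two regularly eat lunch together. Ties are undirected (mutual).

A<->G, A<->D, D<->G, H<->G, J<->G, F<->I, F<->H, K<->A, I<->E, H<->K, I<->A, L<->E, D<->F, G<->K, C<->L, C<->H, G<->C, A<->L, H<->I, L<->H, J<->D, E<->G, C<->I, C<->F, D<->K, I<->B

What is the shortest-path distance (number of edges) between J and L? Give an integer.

3

One shortest route is J – D – A – L, which uses 3 edges, and at distance 2 from J we only reach {A, C, E, F, H, K}, which does not include L. So d(J,L) = 3.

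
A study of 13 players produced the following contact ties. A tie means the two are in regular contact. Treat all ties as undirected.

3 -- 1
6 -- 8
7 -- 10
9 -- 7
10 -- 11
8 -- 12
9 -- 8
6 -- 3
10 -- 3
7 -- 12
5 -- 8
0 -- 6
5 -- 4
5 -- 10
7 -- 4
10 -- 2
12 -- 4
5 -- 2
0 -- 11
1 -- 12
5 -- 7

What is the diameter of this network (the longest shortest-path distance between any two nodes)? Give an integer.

Eccentricity of each node (its greatest distance to any other): 0:4, 1:3, 2:3, 3:3, 4:4, 5:3, 6:3, 7:3, 8:3, 9:3, 10:2, 11:3, 12:3.
The maximum eccentricity is 4, realized for instance by the pair 4–0 via 4 – 12 – 8 – 6 – 0. So the diameter is 4.

4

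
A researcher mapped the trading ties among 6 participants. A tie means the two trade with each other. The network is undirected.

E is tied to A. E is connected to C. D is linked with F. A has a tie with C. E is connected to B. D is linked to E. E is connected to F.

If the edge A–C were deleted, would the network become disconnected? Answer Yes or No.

Even without that edge, A still reaches C via A – E – C, so the network stays connected. Not a bridge.

No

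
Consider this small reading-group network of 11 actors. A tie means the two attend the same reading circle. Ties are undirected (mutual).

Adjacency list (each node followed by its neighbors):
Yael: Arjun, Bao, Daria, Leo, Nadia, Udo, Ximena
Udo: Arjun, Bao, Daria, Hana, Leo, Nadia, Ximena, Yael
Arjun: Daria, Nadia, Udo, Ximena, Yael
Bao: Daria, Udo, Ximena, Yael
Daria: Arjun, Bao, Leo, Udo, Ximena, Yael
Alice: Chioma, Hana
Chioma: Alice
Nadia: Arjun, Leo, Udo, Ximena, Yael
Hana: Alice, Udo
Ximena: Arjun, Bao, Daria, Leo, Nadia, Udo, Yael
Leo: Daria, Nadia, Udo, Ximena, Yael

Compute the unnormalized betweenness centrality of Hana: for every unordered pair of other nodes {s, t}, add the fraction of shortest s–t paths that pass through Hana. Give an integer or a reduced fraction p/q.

Pairs whose geodesics pass through Hana — Yael–Alice: 1; Yael–Chioma: 1; Daria–Alice: 1; Daria–Chioma: 1; Udo–Alice: 1; Udo–Chioma: 1; Nadia–Alice: 1; Nadia–Chioma: 1; Bao–Alice: 1; Bao–Chioma: 1; Arjun–Alice: 1; Arjun–Chioma: 1; Ximena–Alice: 1; Ximena–Chioma: 1 … (+2 more pairs).
All other pairs contribute 0.
Summing the contributions gives betweenness(Hana) = 16.

16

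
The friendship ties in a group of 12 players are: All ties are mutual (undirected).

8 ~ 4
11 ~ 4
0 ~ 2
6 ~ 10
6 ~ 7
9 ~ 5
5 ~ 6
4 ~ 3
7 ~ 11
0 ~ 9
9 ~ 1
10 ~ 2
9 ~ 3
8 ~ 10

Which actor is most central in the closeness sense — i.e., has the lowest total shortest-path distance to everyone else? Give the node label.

Farness (sum of distances to all others) for each node — 0:27, 1:32, 2:27, 3:24, 4:24, 5:24, 6:23, 7:28, 8:26, 9:22, 10:24, 11:29.
The smallest farness is 22, for 9, so 9 has the highest closeness.

9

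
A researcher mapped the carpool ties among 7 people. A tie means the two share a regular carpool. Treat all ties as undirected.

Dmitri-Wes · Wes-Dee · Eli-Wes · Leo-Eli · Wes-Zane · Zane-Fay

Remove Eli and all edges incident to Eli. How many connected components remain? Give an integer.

2

Without Eli, the remaining ties split the others into: {Dee, Dmitri, Fay, Wes, Zane}; {Leo}.
That's 2 separate components.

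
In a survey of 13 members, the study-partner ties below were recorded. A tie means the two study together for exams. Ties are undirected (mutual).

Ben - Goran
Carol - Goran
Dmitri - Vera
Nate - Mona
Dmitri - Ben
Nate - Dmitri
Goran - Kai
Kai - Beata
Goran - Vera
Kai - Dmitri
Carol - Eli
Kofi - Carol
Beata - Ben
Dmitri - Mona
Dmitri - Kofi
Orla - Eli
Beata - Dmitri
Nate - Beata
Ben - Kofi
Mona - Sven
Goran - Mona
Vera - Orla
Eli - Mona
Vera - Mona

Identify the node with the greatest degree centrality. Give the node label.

Dmitri

Degrees — Beata:4, Ben:4, Carol:3, Dmitri:7, Eli:3, Goran:5, Kai:3, Kofi:3, Mona:6, Nate:3, Orla:2, Sven:1, Vera:4.
The maximum is 7, attained only by Dmitri.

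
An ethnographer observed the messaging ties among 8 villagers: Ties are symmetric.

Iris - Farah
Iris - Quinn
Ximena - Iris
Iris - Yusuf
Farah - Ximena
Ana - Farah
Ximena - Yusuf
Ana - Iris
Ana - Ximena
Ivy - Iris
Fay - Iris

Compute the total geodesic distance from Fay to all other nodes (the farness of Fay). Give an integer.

13

Distances from Fay: Ana:2, Farah:2, Iris:1, Ivy:2, Quinn:2, Ximena:2, Yusuf:2.
Sum = 2 + 2 + 1 + 2 + 2 + 2 + 2 = 13.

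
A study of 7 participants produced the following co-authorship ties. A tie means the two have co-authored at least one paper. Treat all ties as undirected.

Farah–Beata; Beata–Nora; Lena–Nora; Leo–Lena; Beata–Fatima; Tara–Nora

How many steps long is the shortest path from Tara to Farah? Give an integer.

3

One shortest route is Tara – Nora – Beata – Farah, which uses 3 edges, and at distance 2 from Tara we only reach {Beata, Lena}, which does not include Farah. So d(Tara,Farah) = 3.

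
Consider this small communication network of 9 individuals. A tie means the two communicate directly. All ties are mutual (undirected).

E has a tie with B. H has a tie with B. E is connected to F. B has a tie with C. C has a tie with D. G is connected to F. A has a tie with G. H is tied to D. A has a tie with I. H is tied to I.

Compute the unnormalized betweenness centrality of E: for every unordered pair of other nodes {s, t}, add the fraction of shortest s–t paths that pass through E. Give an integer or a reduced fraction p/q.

Pairs whose geodesics pass through E — H–F: 1; D–F: 2/2; C–F: 1; C–G: 1; B–F: 1; B–G: 1.
All other pairs contribute 0.
Summing the contributions gives betweenness(E) = 6.

6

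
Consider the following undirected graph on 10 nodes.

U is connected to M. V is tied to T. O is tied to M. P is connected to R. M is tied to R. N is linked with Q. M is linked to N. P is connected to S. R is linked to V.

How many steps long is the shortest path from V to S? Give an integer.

3

One shortest route is V – R – P – S, which uses 3 edges, and at distance 2 from V we only reach {M, P}, which does not include S. So d(V,S) = 3.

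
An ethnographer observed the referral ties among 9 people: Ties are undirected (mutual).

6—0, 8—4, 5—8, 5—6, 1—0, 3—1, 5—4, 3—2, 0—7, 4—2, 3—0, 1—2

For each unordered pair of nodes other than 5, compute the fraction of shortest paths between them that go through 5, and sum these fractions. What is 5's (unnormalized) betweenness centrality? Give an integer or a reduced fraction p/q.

5

Pairs whose geodesics pass through 5 — 6–8: 1; 6–4: 1; 6–2: 1/3; 8–0: 1; 8–7: 1; 4–0: 1/3; 4–7: 1/3.
All other pairs contribute 0.
Summing the contributions gives betweenness(5) = 5.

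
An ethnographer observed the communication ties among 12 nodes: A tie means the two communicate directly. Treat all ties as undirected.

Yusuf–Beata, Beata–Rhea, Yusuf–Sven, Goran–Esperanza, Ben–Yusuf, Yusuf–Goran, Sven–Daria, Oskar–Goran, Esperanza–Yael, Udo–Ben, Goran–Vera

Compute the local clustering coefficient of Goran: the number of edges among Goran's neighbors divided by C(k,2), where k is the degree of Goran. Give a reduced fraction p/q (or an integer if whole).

Goran's neighbors: Esperanza, Oskar, Vera, and Yusuf (k = 4).
Possible neighbor pairs: C(4,2) = 6. Edges among them: none → e = 0.
Clustering(Goran) = 0/6 = 0.

0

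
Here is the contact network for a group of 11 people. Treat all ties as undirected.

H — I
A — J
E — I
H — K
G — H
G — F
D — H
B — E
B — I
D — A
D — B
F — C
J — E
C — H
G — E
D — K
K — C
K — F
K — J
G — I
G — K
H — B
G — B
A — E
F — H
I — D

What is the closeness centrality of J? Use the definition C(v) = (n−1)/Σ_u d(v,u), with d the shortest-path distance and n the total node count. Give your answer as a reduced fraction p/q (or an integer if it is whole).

Distances from J: A:1, B:2, C:2, D:2, E:1, F:2, G:2, H:2, I:2, K:1. Sum = 17.
n = 11, so closeness = 10/17.

10/17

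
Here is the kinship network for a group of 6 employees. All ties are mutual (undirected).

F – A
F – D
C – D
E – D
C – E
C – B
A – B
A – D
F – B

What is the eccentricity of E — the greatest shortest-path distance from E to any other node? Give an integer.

Distances from E: A:2, B:2, C:1, D:1, F:2.
The largest is 2 (to A, F, and B), so the eccentricity of E is 2.

2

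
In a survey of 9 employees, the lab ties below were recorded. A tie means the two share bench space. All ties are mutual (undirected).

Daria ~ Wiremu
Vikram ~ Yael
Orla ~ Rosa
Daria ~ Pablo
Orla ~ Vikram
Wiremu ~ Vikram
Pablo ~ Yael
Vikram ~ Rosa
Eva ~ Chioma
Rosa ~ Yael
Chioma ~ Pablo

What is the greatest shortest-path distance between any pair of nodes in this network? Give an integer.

Eccentricity of each node (its greatest distance to any other): Chioma:4, Daria:3, Eva:5, Orla:5, Pablo:3, Rosa:4, Vikram:4, Wiremu:4, Yael:3.
The maximum eccentricity is 5, realized for instance by the pair Orla–Eva via Orla – Vikram – Yael – Pablo – Chioma – Eva. So the diameter is 5.

5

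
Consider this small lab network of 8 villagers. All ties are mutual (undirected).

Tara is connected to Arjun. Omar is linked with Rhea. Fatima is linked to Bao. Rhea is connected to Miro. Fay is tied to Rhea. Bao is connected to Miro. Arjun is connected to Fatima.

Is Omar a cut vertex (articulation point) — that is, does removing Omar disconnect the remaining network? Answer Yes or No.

No

Even without Omar, every remaining node can still reach every other (the residual graph is connected), so Omar is not a cut vertex.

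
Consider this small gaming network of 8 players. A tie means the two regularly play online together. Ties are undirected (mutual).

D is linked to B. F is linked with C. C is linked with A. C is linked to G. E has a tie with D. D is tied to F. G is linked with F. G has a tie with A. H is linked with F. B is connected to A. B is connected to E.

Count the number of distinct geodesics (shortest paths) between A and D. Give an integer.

The shortest distance is 2, and the only length-2 path is A–B–D. So there is exactly 1 shortest path.

1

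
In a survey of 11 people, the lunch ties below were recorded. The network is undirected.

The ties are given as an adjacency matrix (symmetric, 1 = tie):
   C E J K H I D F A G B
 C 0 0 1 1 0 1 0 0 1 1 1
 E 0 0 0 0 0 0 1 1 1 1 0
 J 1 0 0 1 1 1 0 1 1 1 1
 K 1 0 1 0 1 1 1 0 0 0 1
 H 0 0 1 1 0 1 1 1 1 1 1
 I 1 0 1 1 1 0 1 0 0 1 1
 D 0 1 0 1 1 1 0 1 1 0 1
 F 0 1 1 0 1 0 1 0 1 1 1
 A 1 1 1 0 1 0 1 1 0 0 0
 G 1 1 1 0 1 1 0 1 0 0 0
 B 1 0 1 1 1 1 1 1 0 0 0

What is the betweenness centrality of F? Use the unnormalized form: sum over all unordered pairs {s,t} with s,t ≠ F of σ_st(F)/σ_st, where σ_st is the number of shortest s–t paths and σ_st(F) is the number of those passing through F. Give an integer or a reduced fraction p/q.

21/10

Pairs whose geodesics pass through F — E–J: 1/3; E–H: 1/4; E–B: 1/2; J–D: 1/6; D–G: 1/4; A–G: 1/5; A–B: 1/5; G–B: 1/5.
All other pairs contribute 0.
Summing the contributions gives betweenness(F) = 21/10.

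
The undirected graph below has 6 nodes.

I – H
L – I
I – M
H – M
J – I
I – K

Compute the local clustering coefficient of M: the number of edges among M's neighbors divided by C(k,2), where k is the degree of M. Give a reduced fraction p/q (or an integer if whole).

1

M's neighbors: H and I (k = 2).
Possible neighbor pairs: C(2,2) = 1. Edges among them: H–I → e = 1.
Clustering(M) = 1/1.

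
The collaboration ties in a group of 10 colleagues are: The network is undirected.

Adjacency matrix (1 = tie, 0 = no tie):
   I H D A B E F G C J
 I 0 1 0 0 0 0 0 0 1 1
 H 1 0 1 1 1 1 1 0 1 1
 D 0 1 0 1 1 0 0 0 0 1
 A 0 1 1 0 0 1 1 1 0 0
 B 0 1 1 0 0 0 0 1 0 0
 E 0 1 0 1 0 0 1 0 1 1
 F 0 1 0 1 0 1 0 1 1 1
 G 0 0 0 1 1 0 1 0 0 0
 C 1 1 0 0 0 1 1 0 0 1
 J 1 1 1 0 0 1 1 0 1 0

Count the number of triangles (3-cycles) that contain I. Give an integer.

I's neighbors: C, H, and J.
Neighbor pairs that are themselves tied: I–C–H; I–C–J; I–H–J. Each forms one triangle with I, for 3 in total.

3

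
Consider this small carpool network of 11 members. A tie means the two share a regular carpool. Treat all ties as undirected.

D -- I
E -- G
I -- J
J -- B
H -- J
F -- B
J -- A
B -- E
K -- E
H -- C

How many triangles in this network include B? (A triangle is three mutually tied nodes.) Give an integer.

0

B's neighbors are E, F, and J, but none of them are tied to each other, so no triangle contains B.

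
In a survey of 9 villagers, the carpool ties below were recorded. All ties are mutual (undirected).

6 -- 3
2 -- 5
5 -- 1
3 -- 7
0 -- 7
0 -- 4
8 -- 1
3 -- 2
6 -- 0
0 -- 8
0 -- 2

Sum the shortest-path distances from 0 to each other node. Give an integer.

11

Distances from 0: 1:2, 2:1, 3:2, 4:1, 5:2, 6:1, 7:1, 8:1.
Sum = 2 + 1 + 2 + 1 + 2 + 1 + 1 + 1 = 11.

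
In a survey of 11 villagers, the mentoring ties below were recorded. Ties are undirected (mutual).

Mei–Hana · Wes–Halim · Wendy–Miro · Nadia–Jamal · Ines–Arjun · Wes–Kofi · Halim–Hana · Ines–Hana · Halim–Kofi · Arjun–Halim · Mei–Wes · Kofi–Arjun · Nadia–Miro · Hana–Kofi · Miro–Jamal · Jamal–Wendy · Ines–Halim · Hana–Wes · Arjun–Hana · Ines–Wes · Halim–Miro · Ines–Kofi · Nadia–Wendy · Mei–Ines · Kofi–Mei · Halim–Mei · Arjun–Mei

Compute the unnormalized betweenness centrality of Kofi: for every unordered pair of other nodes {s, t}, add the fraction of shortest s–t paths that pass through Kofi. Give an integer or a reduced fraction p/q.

Pairs whose geodesics pass through Kofi — Wes–Arjun: 1/5.
All other pairs contribute 0.
Summing the contributions gives betweenness(Kofi) = 1/5.

1/5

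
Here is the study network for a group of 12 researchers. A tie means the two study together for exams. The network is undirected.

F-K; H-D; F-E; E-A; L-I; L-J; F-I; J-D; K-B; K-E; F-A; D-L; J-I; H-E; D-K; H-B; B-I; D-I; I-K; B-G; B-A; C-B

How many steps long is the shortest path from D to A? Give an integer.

One shortest route is D – K – E – A, which uses 3 edges, and at distance 2 from D we only reach {B, E, F}, which does not include A. So d(D,A) = 3.

3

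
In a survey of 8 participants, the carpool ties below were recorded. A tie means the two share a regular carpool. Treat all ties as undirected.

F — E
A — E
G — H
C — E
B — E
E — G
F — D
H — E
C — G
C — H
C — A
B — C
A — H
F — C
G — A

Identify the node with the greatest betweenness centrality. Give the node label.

F

Unnormalized betweenness of each node: A:0, B:0, C:11/2, D:0, E:11/2, F:6, G:0, H:0.
F has the largest value, 6, making it the main broker — the node through which the most shortest paths run.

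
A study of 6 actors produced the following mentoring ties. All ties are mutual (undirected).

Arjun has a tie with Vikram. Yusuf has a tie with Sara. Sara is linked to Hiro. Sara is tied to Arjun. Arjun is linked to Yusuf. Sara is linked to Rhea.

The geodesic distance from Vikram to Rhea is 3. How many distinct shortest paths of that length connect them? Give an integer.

The shortest distance is 3, and the only length-3 path is Vikram–Arjun–Sara–Rhea. So there is exactly 1 shortest path.

1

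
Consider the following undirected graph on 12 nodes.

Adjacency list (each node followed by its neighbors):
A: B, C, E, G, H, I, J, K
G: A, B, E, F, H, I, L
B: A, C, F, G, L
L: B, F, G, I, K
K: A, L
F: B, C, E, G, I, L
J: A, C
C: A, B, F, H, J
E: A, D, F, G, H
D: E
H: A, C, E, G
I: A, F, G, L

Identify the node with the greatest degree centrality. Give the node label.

Degrees — A:8, B:5, C:5, D:1, E:5, F:6, G:7, H:4, I:4, J:2, K:2, L:5.
The maximum is 8, attained only by A.

A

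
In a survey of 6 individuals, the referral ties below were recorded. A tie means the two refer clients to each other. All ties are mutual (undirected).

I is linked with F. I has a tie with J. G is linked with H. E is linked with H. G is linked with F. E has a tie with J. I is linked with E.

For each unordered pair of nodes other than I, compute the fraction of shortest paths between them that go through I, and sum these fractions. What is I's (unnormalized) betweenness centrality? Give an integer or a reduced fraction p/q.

5/2

Pairs whose geodesics pass through I — F–E: 1; F–J: 1; G–J: 1/2.
All other pairs contribute 0.
Summing the contributions gives betweenness(I) = 5/2.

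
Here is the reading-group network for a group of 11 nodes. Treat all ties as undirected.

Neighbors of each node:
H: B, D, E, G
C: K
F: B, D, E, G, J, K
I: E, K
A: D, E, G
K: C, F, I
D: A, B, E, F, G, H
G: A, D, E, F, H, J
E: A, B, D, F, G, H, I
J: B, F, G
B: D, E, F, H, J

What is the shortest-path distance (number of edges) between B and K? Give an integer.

2

One shortest route is B – F – K, which uses 2 edges, and B and K are not directly tied, so nothing shorter exists. So d(B,K) = 2.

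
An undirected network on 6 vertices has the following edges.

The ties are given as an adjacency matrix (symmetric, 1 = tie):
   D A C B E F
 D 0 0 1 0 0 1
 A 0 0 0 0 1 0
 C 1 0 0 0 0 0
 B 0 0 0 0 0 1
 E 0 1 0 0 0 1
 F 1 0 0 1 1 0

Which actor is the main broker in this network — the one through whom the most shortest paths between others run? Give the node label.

Unnormalized betweenness of each node: A:0, B:0, C:0, D:4, E:4, F:8.
F has the largest value, 8, making it the main broker — the node through which the most shortest paths run.

F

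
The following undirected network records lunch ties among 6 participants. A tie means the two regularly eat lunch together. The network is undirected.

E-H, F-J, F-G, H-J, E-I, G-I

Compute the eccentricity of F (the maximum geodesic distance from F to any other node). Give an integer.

Distances from F: E:3, G:1, H:2, I:2, J:1.
The largest is 3 (to E), so the eccentricity of F is 3.

3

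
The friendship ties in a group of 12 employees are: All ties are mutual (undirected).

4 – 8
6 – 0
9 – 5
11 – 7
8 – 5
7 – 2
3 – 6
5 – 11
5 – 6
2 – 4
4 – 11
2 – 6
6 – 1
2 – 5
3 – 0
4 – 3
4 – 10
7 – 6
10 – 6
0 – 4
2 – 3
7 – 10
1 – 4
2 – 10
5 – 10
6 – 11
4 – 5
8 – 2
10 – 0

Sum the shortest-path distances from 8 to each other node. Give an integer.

Distances from 8: 0:2, 1:2, 2:1, 3:2, 4:1, 5:1, 6:2, 7:2, 9:2, 10:2, 11:2.
Sum = 2 + 2 + 1 + 2 + 1 + 1 + 2 + 2 + 2 + 2 + 2 = 19.

19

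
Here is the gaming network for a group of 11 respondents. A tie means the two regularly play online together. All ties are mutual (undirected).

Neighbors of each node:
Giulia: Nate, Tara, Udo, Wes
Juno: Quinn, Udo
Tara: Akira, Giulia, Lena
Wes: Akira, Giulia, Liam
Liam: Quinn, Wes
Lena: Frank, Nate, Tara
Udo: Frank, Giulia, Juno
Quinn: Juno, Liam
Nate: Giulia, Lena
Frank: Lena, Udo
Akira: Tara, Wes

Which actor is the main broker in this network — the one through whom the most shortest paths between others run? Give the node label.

Unnormalized betweenness of each node: Akira:2, Frank:3, Giulia:49/3, Juno:16/3, Lena:23/6, Liam:9/2, Nate:7/6, Quinn:17/6, Tara:35/6, Udo:25/2, Wes:32/3.
Giulia has the largest value, 49/3, making it the main broker — the node through which the most shortest paths run.

Giulia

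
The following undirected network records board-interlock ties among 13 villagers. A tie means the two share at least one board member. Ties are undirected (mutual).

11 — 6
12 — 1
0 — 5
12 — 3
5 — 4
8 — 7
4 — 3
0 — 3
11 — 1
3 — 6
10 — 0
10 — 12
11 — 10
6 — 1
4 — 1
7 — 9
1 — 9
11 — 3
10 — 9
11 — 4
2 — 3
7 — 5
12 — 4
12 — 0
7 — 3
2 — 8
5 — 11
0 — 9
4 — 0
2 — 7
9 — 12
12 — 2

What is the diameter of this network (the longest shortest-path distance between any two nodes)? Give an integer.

3

Eccentricity of each node (its greatest distance to any other): 0:3, 1:3, 2:2, 3:2, 4:3, 5:2, 6:3, 7:2, 8:3, 9:2, 10:3, 11:3, 12:2.
The maximum eccentricity is 3, realized for instance by the pair 0–8 via 0 – 12 – 2 – 8. So the diameter is 3.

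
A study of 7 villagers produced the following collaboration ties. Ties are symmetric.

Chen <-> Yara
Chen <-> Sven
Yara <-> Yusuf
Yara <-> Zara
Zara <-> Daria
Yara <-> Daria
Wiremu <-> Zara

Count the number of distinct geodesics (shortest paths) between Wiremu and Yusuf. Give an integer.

1

The shortest distance is 3, and the only length-3 path is Wiremu–Zara–Yara–Yusuf. So there is exactly 1 shortest path.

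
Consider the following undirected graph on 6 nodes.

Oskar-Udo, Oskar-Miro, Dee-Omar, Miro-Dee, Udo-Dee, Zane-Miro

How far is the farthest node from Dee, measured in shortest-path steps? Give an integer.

2

Distances from Dee: Miro:1, Omar:1, Oskar:2, Udo:1, Zane:2.
The largest is 2 (to Oskar and Zane), so the eccentricity of Dee is 2.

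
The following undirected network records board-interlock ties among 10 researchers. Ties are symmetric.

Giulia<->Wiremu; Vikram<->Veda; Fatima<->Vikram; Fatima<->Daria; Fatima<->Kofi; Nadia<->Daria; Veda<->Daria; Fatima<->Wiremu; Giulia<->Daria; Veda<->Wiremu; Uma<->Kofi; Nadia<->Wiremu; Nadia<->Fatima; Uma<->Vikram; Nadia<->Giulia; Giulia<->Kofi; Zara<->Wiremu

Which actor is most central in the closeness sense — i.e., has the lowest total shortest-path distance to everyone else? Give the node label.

Farness (sum of distances to all others) for each node — Daria:16, Fatima:13, Giulia:15, Kofi:17, Nadia:15, Uma:21, Veda:16, Vikram:17, Wiremu:14, Zara:22.
The smallest farness is 13, for Fatima, so Fatima has the highest closeness.

Fatima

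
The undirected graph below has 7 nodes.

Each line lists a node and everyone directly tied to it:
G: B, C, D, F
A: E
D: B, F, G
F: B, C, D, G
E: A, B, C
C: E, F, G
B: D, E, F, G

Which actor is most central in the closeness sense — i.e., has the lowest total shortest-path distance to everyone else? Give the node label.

B

Farness (sum of distances to all others) for each node — A:14, B:8, C:9, D:10, E:9, F:9, G:9.
The smallest farness is 8, for B, so B has the highest closeness.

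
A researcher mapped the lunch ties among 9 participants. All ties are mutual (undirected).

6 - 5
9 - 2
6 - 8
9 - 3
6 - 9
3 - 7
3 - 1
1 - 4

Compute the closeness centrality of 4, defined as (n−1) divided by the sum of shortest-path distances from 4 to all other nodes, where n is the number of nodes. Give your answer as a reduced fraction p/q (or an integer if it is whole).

8/27

Distances from 4: 1:1, 2:4, 3:2, 5:5, 6:4, 7:3, 8:5, 9:3. Sum = 27.
n = 9, so closeness = 8/27.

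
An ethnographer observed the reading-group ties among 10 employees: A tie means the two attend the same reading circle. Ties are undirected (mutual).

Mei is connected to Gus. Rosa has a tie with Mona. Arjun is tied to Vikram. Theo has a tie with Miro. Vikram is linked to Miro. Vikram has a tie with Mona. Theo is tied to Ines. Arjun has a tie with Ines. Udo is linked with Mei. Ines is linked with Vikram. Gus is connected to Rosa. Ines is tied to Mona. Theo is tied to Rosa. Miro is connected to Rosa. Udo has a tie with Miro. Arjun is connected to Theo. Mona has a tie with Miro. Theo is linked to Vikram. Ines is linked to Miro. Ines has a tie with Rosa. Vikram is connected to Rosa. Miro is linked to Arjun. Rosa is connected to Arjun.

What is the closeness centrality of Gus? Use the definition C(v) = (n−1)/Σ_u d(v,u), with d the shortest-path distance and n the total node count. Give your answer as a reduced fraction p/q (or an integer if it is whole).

9/16

Distances from Gus: Arjun:2, Ines:2, Mei:1, Miro:2, Mona:2, Rosa:1, Theo:2, Udo:2, Vikram:2. Sum = 16.
n = 10, so closeness = 9/16.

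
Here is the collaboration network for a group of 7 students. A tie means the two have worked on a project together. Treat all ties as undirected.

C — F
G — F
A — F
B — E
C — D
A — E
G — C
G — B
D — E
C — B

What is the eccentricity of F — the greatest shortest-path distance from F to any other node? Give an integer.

2

Distances from F: A:1, B:2, C:1, D:2, E:2, G:1.
The largest is 2 (to B, D, and E), so the eccentricity of F is 2.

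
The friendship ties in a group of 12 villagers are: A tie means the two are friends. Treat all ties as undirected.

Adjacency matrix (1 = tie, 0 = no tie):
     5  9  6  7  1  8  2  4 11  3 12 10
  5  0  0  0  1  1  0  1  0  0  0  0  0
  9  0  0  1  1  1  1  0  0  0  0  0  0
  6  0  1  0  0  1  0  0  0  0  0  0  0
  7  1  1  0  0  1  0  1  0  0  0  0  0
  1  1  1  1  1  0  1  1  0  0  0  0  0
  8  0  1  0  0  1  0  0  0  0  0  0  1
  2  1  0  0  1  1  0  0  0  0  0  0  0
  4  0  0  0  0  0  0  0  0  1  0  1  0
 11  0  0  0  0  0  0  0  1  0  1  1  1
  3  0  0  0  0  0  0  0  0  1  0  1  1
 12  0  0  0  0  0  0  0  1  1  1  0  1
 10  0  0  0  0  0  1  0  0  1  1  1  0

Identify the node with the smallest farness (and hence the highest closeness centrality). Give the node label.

8

Farness (sum of distances to all others) for each node — 1:21, 2:29, 3:29, 4:37, 5:29, 6:30, 7:28, 8:20, 9:23, 10:22, 11:28, 12:28.
The smallest farness is 20, for 8, so 8 has the highest closeness.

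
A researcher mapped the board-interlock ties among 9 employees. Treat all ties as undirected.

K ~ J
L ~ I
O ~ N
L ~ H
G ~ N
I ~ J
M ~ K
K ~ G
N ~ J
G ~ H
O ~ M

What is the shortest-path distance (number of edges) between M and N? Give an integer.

2

One shortest route is M – O – N, which uses 2 edges, and M and N are not directly tied, so nothing shorter exists. So d(M,N) = 2.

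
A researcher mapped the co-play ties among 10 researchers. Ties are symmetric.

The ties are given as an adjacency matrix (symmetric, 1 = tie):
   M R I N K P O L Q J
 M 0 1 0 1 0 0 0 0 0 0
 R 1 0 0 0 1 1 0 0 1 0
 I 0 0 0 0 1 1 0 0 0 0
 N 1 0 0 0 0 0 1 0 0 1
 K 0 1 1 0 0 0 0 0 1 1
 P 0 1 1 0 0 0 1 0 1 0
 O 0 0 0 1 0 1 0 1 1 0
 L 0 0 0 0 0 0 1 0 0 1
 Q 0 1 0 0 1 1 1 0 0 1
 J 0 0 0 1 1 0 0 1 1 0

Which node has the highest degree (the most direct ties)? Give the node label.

Degrees — I:2, J:4, K:4, L:2, M:2, N:3, O:4, P:4, Q:5, R:4.
The maximum is 5, attained only by Q.

Q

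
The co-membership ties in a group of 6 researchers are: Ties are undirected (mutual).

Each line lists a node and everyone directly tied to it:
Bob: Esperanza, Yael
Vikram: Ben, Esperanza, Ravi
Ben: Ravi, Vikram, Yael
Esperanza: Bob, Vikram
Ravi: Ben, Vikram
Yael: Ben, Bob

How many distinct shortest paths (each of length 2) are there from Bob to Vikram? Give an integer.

The shortest distance is 2, and the only length-2 path is Bob–Esperanza–Vikram. So there is exactly 1 shortest path.

1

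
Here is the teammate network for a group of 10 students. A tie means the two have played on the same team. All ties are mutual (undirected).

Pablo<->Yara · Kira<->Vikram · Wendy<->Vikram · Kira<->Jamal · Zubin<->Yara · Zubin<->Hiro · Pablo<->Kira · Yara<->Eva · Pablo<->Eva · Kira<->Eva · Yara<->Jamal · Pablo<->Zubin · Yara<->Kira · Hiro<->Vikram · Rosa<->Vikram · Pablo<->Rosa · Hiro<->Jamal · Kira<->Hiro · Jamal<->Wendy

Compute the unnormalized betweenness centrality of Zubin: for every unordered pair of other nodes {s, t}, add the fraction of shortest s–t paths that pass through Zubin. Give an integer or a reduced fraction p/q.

Pairs whose geodesics pass through Zubin — Yara–Hiro: 1/3; Pablo–Hiro: 1/2.
All other pairs contribute 0.
Summing the contributions gives betweenness(Zubin) = 5/6.

5/6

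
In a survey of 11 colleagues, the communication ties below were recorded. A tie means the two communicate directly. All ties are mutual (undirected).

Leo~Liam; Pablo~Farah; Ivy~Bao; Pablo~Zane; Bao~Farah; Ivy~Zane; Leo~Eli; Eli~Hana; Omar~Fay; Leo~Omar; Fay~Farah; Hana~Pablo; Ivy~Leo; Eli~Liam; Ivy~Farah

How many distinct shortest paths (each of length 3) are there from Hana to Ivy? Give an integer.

3

The shortest distance is 3. The length-3 paths are: Hana–Pablo–Farah–Ivy; Hana–Eli–Leo–Ivy; Hana–Pablo–Zane–Ivy.
That gives 3 distinct shortest paths.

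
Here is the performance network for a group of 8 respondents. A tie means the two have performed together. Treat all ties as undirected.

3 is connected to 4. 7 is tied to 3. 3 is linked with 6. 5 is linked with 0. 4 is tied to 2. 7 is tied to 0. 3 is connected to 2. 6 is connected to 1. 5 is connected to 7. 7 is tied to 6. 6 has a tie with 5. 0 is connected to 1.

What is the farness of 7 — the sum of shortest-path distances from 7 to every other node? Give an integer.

Distances from 7: 0:1, 1:2, 2:2, 3:1, 4:2, 5:1, 6:1.
Sum = 1 + 2 + 2 + 1 + 2 + 1 + 1 = 10.

10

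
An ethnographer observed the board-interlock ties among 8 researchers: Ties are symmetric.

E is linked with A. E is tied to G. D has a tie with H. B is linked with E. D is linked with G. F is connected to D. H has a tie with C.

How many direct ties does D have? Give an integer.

D is directly tied to F, G, and H. That is 3 neighbors, so the degree of D is 3.

3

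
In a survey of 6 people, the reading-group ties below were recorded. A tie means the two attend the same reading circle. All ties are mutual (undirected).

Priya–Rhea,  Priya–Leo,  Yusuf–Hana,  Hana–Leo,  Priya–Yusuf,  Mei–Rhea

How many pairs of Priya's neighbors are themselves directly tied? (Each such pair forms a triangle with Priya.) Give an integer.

Priya's neighbors are Leo, Rhea, and Yusuf, but none of them are tied to each other, so no triangle contains Priya.

0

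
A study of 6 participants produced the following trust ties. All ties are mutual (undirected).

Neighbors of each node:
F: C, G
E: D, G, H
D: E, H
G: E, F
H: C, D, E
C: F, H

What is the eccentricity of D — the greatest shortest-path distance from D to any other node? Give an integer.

Distances from D: C:2, E:1, F:3, G:2, H:1.
The largest is 3 (to F), so the eccentricity of D is 3.

3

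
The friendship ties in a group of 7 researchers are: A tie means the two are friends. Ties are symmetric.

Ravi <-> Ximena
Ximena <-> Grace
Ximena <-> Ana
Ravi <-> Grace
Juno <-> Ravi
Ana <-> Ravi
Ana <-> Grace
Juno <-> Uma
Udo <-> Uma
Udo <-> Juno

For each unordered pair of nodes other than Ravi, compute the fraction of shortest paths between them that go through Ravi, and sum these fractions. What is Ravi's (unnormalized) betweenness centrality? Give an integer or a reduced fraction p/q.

Pairs whose geodesics pass through Ravi — Juno–Ximena: 1; Juno–Ana: 1; Juno–Grace: 1; Udo–Ximena: 1; Udo–Ana: 1; Udo–Grace: 1; Uma–Ximena: 1; Uma–Ana: 1; Uma–Grace: 1.
All other pairs contribute 0.
Summing the contributions gives betweenness(Ravi) = 9.

9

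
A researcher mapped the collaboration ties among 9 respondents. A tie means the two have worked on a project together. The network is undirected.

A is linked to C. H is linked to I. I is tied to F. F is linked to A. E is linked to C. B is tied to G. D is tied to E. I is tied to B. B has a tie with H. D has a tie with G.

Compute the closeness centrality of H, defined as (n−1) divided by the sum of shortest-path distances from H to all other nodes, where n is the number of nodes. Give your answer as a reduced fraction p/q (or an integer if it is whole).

2/5

Distances from H: A:3, B:1, C:4, D:3, E:4, F:2, G:2, I:1. Sum = 20.
n = 9, so closeness = 8/20 = 2/5.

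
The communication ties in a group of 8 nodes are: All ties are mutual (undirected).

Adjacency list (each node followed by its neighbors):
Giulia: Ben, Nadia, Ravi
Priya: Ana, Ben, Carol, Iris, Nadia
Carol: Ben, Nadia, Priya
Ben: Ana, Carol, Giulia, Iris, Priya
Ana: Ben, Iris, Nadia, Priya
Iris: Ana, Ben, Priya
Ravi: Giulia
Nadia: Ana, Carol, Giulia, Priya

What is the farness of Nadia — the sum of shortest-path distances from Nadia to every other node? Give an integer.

10

Distances from Nadia: Ana:1, Ben:2, Carol:1, Giulia:1, Iris:2, Priya:1, Ravi:2.
Sum = 1 + 2 + 1 + 1 + 2 + 1 + 2 = 10.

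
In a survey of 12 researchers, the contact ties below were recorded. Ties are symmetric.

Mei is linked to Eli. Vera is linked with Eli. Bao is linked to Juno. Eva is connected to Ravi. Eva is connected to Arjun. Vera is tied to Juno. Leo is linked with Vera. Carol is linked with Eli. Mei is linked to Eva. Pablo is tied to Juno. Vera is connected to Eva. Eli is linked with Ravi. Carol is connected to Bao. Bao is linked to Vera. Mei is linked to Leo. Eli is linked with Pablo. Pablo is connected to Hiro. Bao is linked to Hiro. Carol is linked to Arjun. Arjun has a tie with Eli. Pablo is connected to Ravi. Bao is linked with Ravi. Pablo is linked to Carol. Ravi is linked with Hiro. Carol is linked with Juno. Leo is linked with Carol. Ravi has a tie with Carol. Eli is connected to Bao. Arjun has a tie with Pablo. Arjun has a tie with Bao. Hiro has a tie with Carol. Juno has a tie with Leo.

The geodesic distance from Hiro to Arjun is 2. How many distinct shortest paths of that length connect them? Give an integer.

3

The shortest distance is 2. The length-2 paths are: Hiro–Bao–Arjun; Hiro–Pablo–Arjun; Hiro–Carol–Arjun.
That gives 3 distinct shortest paths.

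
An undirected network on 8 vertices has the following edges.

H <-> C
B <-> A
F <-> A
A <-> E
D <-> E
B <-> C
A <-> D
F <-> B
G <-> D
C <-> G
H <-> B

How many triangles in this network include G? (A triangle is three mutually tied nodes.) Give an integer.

0

G's neighbors are C and D, but none of them are tied to each other, so no triangle contains G.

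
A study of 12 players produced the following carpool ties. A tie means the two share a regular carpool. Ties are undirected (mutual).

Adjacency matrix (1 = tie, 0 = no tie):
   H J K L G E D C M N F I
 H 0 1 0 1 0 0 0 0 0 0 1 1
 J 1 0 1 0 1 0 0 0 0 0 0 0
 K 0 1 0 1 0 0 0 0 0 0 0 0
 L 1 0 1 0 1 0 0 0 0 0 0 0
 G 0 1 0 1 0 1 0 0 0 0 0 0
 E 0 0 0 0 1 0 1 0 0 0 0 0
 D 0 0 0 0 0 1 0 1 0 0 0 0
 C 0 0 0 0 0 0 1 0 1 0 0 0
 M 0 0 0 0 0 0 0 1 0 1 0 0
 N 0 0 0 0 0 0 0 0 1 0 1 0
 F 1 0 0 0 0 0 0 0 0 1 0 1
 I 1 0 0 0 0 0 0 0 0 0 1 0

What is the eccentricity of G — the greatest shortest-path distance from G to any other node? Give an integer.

4

Distances from G: C:3, D:2, E:1, F:3, H:2, I:3, J:1, K:2, L:1, M:4, N:4.
The largest is 4 (to N and M), so the eccentricity of G is 4.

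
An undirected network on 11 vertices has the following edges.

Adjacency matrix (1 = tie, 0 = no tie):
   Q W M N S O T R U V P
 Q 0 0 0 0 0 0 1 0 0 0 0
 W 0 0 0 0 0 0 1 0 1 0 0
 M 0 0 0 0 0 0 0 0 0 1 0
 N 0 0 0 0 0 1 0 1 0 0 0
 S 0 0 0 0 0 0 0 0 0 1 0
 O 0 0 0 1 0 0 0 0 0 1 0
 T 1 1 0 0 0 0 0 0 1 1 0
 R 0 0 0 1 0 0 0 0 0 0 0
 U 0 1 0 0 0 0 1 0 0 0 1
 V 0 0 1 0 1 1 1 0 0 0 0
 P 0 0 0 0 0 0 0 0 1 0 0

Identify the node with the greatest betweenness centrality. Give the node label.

Unnormalized betweenness of each node: M:0, N:9, O:16, P:0, Q:0, R:0, S:0, T:27, U:9, V:32, W:0.
V has the largest value, 32, making it the main broker — the node through which the most shortest paths run.

V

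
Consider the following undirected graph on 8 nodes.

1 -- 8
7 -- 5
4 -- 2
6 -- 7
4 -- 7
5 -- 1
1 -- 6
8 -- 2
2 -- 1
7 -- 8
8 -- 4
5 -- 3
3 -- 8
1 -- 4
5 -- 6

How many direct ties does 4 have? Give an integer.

4

4 is directly tied to 1, 2, 7, and 8. That is 4 neighbors, so the degree of 4 is 4.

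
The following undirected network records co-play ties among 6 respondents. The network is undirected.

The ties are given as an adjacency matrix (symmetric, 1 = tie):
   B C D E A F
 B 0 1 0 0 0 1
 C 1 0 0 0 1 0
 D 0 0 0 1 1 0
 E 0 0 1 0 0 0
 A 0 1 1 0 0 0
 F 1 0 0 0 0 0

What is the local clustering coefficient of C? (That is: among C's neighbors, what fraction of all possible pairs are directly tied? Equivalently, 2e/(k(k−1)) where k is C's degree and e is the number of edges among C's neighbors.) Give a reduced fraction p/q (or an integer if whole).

C's neighbors: A and B (k = 2).
Possible neighbor pairs: C(2,2) = 1. Edges among them: none → e = 0.
Clustering(C) = 0/1.

0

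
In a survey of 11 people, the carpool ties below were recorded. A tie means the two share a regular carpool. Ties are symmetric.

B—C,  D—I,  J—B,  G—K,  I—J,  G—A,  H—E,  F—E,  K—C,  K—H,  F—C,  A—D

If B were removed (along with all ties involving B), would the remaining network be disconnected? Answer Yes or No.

Even without B, every remaining node can still reach every other (the residual graph is connected), so B is not a cut vertex.

No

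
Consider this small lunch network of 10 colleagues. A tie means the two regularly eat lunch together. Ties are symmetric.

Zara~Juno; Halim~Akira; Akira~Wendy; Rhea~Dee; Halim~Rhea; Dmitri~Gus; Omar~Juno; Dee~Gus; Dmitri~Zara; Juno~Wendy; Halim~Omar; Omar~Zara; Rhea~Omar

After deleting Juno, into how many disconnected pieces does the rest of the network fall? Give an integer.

Juno's neighbors (Omar, Wendy, and Zara) remain reachable from one another through other ties, so the rest of the network stays in one piece.

1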